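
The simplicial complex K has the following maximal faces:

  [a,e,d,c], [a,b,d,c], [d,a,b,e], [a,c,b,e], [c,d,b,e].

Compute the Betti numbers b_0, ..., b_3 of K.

Fix the vertex order a < b < c < d < e and write every simplex with vertices in increasing order. Then dim K = 3 and the simplices of K are:

  0-simplices (5): a, b, c, d, e
  1-simplices (10): ab, ac, ad, ae, bc, bd, be, cd, ce, de
  2-simplices (10): abc, abd, abe, acd, ace, ade, bcd, bce, bde, cde
  3-simplices (5): abcd, abce, abde, acde, bcde

giving chain groups C_0 ≅ Z^5, C_1 ≅ Z^10, C_2 ≅ Z^10, C_3 ≅ Z^5.

The boundary map ∂_1: C_1 → C_0 is given by ∂[p,q] = [q] − [p]. For instance
  ∂bc = c − b.
As a 5×10 matrix over Z this has rank 4, with invariant factors (1,1,1,1).

∂_2: C_2 → C_1 acts by ∂[p,q,r] = [q,r] − [p,r] + [p,q]. For instance
  ∂acd = cd − ad + ac,
  ∂bce = ce − be + bc.
The resulting 10×10 matrix has rank 6, and its Smith normal form has invariant factors (1,1,1,1,1,1).

Boundary ∂_3: C_3 → C_2 sends each 3-simplex σ to the alternating sum Σ_i (−1)^i (σ with its i-th vertex removed). For instance
  ∂acde = cde − ade + ace − acd,
  ∂bcde = cde − bde + bce − bcd.
The resulting 10×5 matrix has rank 4, and its Smith normal form has invariant factors (1,1,1,1).

From H_k ≅ ker(∂_k) / im(∂_{k+1}) we obtain:

  H_0: rank C_0 − rank ∂_1 = 5 − 4 = 1, and the invariant factors of ∂_1 are all 1, so H_0 = Z.
  H_1: rank ker ∂_1 − rank ∂_2 = (10 − 4) − 6 = 0, and the invariant factors of ∂_2 are all 1, so H_1 = 0.
  H_2: rank ker ∂_2 − rank ∂_3 = (10 − 6) − 4 = 0, and the invariant factors of ∂_3 are all 1, so H_2 = 0.
  H_3: rank ker ∂_3 − rank ∂_4 = (5 − 4) − 0 = 1, and there is no ∂_4, so H_3 = Z.

Hence the Betti numbers are b_0 = 1, b_1 = 0, b_2 = 0, b_3 = 1.

b_0 = 1, b_1 = 0, b_2 = 0, b_3 = 1.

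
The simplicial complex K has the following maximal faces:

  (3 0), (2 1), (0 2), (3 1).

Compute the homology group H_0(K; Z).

K has 4 vertices, 4 edges.
rank ∂_0 = 0, rank ∂_1 = 3 ⇒ b_0 = 4 − 0 − 3 = 1; all invariant factors of ∂_1 are 1 so no torsion. So H_0 = Z.

H_0 ≅ Z.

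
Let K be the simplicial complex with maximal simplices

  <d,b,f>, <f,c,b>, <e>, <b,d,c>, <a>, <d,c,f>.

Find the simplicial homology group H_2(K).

H_2 = Z.

Order the vertices as a < b < c < d < e < f. Listing each simplex with vertices in this order, K has dimension 2 with simplices:

  0-simplices (6): a, b, c, d, e, f
  1-simplices (6): bc, bd, bf, cd, cf, df
  2-simplices (4): bcd, bcf, bdf, cdf

giving chain groups C_0 ≅ Z^6, C_1 ≅ Z^6, C_2 ≅ Z^4.

The boundary map ∂_1: C_1 → C_0 sends each edge [p,q] (with p < q) to q − p. For instance
  ∂df = f − d.
This gives a 6×6 integer matrix of rank 3; reducing to Smith normal form yields diagonal entries (1,1,1).

Boundary ∂_2: C_2 → C_1 sends each 2-simplex [p,q,r] to [q,r] − [p,r] + [p,q]. For instance
  ∂cdf = df − cf + cd,
  ∂bcf = cf − bf + bc.
The 6×4 boundary matrix has rank 3 and Smith normal form diag(1,1,1).

Reading off H_k = ker ∂_k / im ∂_{k+1}:

  H_2: rank ker ∂_2 − rank ∂_3 = (4 − 3) − 0 = 1, and there is no ∂_3, so H_2 = Z.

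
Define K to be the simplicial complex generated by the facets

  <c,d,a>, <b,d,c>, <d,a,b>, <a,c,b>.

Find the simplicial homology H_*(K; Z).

H_0 ≅ Z,  H_1 = 0,  H_2 ≅ Z.

Order the vertices as a < b < c < d. Listing each simplex with vertices in this order, K has dimension 2 with simplices:

  0-simplices (4): a, b, c, d
  1-simplices (6): ab, ac, ad, bc, bd, cd
  2-simplices (4): abc, abd, acd, bcd

giving chain groups C_0 ≅ Z^4, C_1 ≅ Z^6, C_2 ≅ Z^4.

∂_1: C_1 → C_0 maps an edge to its endpoints' difference, ∂[p,q] = q − p. For instance
  ∂ad = d − a.
This gives a 4×6 integer matrix of rank 3; reducing to Smith normal form yields diagonal entries (1,1,1).

The boundary map ∂_2: C_2 → C_1 sends each 2-simplex [p,q,r] to [q,r] − [p,r] + [p,q]. For instance
  ∂bcd = cd − bd + bc,
  ∂acd = cd − ad + ac.
The 6×4 boundary matrix has rank 3 and Smith normal form diag(1,1,1).

Reading off H_k = ker ∂_k / im ∂_{k+1}:

  H_0: rank C_0 − rank ∂_1 = 4 − 3 = 1, and the invariant factors of ∂_1 are all 1, so H_0 ≅ Z.
  H_1: rank ker ∂_1 − rank ∂_2 = (6 − 3) − 3 = 0, and the invariant factors of ∂_2 are all 1, so H_1 ≅ 0.
  H_2: rank ker ∂_2 − rank ∂_3 = (4 − 3) − 0 = 1, and there is no ∂_3, so H_2 ≅ Z.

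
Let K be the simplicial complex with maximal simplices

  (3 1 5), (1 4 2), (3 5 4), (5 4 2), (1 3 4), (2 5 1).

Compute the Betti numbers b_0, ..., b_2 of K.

b_0 = 1, b_1 = 0, b_2 = 1.

Take the total order 1 < 2 < 3 < 4 < 5 on the vertex set. Then K (dimension 2) consists of the simplices:

  0-simplices (5): [1], [2], [3], [4], [5]
  1-simplices (9): [1,2], [1,3], [1,4], [1,5], [2,4], [2,5], [3,4], [3,5], [4,5]
  2-simplices (6): [1,2,4], [1,2,5], [1,3,4], [1,3,5], [2,4,5], [3,4,5]

so the chain groups are C_0 ≅ Z^5, C_1 ≅ Z^9, C_2 ≅ Z^6.

Boundary ∂_1: C_1 → C_0 sends each edge [p,q] (with p < q) to q − p.
As a 5×9 matrix over Z this has rank 4, with invariant factors (1,1,1,1).

∂_2: C_2 → C_1 acts by ∂[p,q,r] = [q,r] − [p,r] + [p,q]. For instance
  ∂[1,2,5] = [2,5] − [1,5] + [1,2],
  ∂[1,2,4] = [2,4] − [1,4] + [1,2].
This gives a 9×6 integer matrix of rank 5; reducing to Smith normal form yields diagonal entries (1,1,1,1,1).

Now H_k = ker ∂_k / im ∂_{k+1}, so:

  H_0: rank C_0 − rank ∂_1 = 5 − 4 = 1, and the invariant factors of ∂_1 are all 1, so H_0 ≅ Z.
  H_1: rank ker ∂_1 − rank ∂_2 = (9 − 4) − 5 = 0, and the invariant factors of ∂_2 are all 1, so H_1 ≅ 0.
  H_2: rank ker ∂_2 − rank ∂_3 = (6 − 5) − 0 = 1, and there is no ∂_3, so H_2 ≅ Z.

As a check, the Euler characteristic is 5 − 9 + 6 = 2, which agrees with 1 − 0 + 1 = 2.

Hence the Betti numbers are b_0 = 1, b_1 = 0, b_2 = 1.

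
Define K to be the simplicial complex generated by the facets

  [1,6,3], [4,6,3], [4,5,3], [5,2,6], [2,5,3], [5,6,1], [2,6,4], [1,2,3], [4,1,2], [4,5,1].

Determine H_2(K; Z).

We work with the vertex ordering 1 < 2 < 3 < 4 < 5 < 6. The simplices of K, each written with vertices in increasing order, are:

  0-simplices (6): [1], [2], [3], [4], [5], [6]
  1-simplices (15): [1,2], [1,3], [1,4], [1,5], [1,6], [2,3], [2,4], [2,5], [2,6], [3,4], [3,5], [3,6], [4,5], [4,6], [5,6]
  2-simplices (10): [1,2,3], [1,2,4], [1,3,6], [1,4,5], [1,5,6], [2,3,5], [2,4,6], [2,5,6], [3,4,5], [3,4,6]

so the chain groups are C_0 ≅ Z^6, C_1 ≅ Z^15, C_2 ≅ Z^10.

Boundary ∂_1: C_1 → C_0 is given by ∂[p,q] = [q] − [p]. For instance
  ∂[2,5] = [5] − [2].
This gives a 6×15 integer matrix of rank 5; reducing to Smith normal form yields diagonal entries (1,1,1,1,1).

Boundary ∂_2: C_2 → C_1 acts by ∂[p,q,r] = [q,r] − [p,r] + [p,q]. For instance
  ∂[1,3,6] = [3,6] − [1,6] + [1,3],
  ∂[3,4,5] = [4,5] − [3,5] + [3,4].
This gives a 15×10 integer matrix of rank 10; reducing to Smith normal form yields diagonal entries (1,1,1,1,1,1,1,1,1,2).

From H_k ≅ ker(∂_k) / im(∂_{k+1}) we obtain:

  H_2: rank ker ∂_2 − rank ∂_3 = (10 − 10) − 0 = 0, and there is no ∂_3, so H_2 = 0.

H_2 ≅ 0.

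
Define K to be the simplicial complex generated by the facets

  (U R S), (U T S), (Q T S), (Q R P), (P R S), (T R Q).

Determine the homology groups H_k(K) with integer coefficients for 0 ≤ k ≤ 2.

H_0 = Z,  H_1 = Z,  H_2 = 0.

Take the total order P < Q < R < S < T < U on the vertex set. Then K (dimension 2) consists of the simplices:

  0-simplices (6): P, Q, R, S, T, U
  1-simplices (12): PQ, PR, PS, QR, QS, QT, RS, RT, RU, ST, SU, TU
  2-simplices (6): PQR, PRS, QRT, QST, RSU, STU

so the chain groups are C_0 ≅ Z^6, C_1 ≅ Z^12, C_2 ≅ Z^6.

The boundary map ∂_1: C_1 → C_0 is given by ∂[p,q] = [q] − [p]. For instance
  ∂PS = S − P.
The resulting 6×12 matrix has rank 5, and its Smith normal form has invariant factors (1,1,1,1,1).

The boundary map ∂_2: C_2 → C_1 sends each 2-simplex [p,q,r] to [q,r] − [p,r] + [p,q]. For instance
  ∂PRS = RS − PS + PR,
  ∂RSU = SU − RU + RS.
The 12×6 boundary matrix has rank 6 and Smith normal form diag(1,1,1,1,1,1).

From H_k ≅ ker(∂_k) / im(∂_{k+1}) we obtain:

  H_0: rank C_0 − rank ∂_1 = 6 − 5 = 1, and the invariant factors of ∂_1 are all 1, so H_0 = Z.
  H_1: rank ker ∂_1 − rank ∂_2 = (12 − 5) − 6 = 1, and the invariant factors of ∂_2 are all 1, so H_1 = Z.
  H_2: rank ker ∂_2 − rank ∂_3 = (6 − 6) − 0 = 0, and there is no ∂_3, so H_2 = 0.

As a check, the Euler characteristic is 6 − 12 + 6 = 0, which agrees with 1 − 1 + 0 = 0.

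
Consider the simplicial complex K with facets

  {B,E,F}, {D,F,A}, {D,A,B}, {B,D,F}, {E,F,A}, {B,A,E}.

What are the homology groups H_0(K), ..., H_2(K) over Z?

Take the total order A < B < D < E < F on the vertex set. Then K (dimension 2) consists of the simplices:

  0-simplices (5): A, B, D, E, F
  1-simplices (9): AB, AD, AE, AF, BD, BE, BF, DF, EF
  2-simplices (6): ABD, ABE, ADF, AEF, BDF, BEF

Hence C_0 ≅ Z^5, C_1 ≅ Z^9, C_2 ≅ Z^6.

Boundary ∂_1: C_1 → C_0 is given by ∂[p,q] = [q] − [p]. For instance
  ∂AB = B − A.
The resulting 5×9 matrix has rank 4, and its Smith normal form has invariant factors (1,1,1,1).

The boundary map ∂_2: C_2 → C_1 sends each 2-simplex [p,q,r] to [q,r] − [p,r] + [p,q]. For instance
  ∂AEF = EF − AF + AE,
  ∂BEF = EF − BF + BE.
As a 9×6 matrix over Z this has rank 5, with invariant factors (1,1,1,1,1).

Now H_k = ker ∂_k / im ∂_{k+1}, so:

  H_0: rank C_0 − rank ∂_1 = 5 − 4 = 1, and the invariant factors of ∂_1 are all 1, so H_0 ≅ Z.
  H_1: rank ker ∂_1 − rank ∂_2 = (9 − 4) − 5 = 0, and the invariant factors of ∂_2 are all 1, so H_1 ≅ 0.
  H_2: rank ker ∂_2 − rank ∂_3 = (6 − 5) − 0 = 1, and there is no ∂_3, so H_2 ≅ Z.

As a check, the Euler characteristic is 5 − 9 + 6 = 2, which agrees with 1 − 0 + 1 = 2.
(K is a triangulation of the 2-sphere S^2.)

H_0 = Z,  H_1 = 0,  H_2 = Z.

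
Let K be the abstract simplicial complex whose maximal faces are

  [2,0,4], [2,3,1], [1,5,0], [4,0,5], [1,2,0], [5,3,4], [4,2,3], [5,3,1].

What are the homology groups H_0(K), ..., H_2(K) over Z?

We work with the vertex ordering 0 < 1 < 2 < 3 < 4 < 5. The simplices of K, each written with vertices in increasing order, are:

  0-simplices (6): [0], [1], [2], [3], [4], [5]
  1-simplices (12): [0,1], [0,2], [0,4], [0,5], [1,2], [1,3], [1,5], [2,3], [2,4], [3,4], [3,5], [4,5]
  2-simplices (8): [0,1,2], [0,1,5], [0,2,4], [0,4,5], [1,2,3], [1,3,5], [2,3,4], [3,4,5]

giving chain groups C_0 ≅ Z^6, C_1 ≅ Z^12, C_2 ≅ Z^8.

Boundary ∂_1: C_1 → C_0 is given by ∂[p,q] = [q] − [p]. For instance
  ∂[0,2] = [2] − [0].
The resulting 6×12 matrix has rank 5, and its Smith normal form has invariant factors (1,1,1,1,1).

Boundary ∂_2: C_2 → C_1 sends each 2-simplex [p,q,r] to [q,r] − [p,r] + [p,q]. For instance
  ∂[0,2,4] = [2,4] − [0,4] + [0,2],
  ∂[3,4,5] = [4,5] − [3,5] + [3,4].
The resulting 12×8 matrix has rank 7, and its Smith normal form has invariant factors (1,1,1,1,1,1,1).

Now H_k = ker ∂_k / im ∂_{k+1}, so:

  H_0: rank C_0 − rank ∂_1 = 6 − 5 = 1, and the invariant factors of ∂_1 are all 1, so H_0 ≅ Z.
  H_1: rank ker ∂_1 − rank ∂_2 = (12 − 5) − 7 = 0, and the invariant factors of ∂_2 are all 1, so H_1 ≅ 0.
  H_2: rank ker ∂_2 − rank ∂_3 = (8 − 7) − 0 = 1, and there is no ∂_3, so H_2 ≅ Z.

As a check, the Euler characteristic is 6 − 12 + 8 = 2, which agrees with 1 − 0 + 1 = 2.

H_0 ≅ Z,  H_1 = 0,  H_2 ≅ Z.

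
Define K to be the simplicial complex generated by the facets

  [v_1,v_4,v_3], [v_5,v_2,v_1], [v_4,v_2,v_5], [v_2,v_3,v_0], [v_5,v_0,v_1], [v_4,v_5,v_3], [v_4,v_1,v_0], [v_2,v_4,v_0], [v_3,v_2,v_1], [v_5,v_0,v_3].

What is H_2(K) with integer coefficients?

Order the vertices as v_0 < v_1 < v_2 < v_3 < v_4 < v_5. Listing each simplex with vertices in this order, K has dimension 2 with simplices:

  0-simplices (6): [v_0], [v_1], [v_2], [v_3], [v_4], [v_5]
  1-simplices (15): (15 of them)
  2-simplices (10): [v_0,v_1,v_4], [v_0,v_1,v_5], [v_0,v_2,v_3], [v_0,v_2,v_4], [v_0,v_3,v_5], [v_1,v_2,v_3], [v_1,v_2,v_5], [v_1,v_3,v_4], [v_2,v_4,v_5], [v_3,v_4,v_5]

so the chain groups are C_0 ≅ Z^6, C_1 ≅ Z^15, C_2 ≅ Z^10.

Boundary ∂_1: C_1 → C_0 is given by ∂[p,q] = [q] − [p]. For instance
  ∂[v_1,v_5] = [v_5] − [v_1].
The 6×15 boundary matrix has rank 5 and Smith normal form diag(1,1,1,1,1).

∂_2: C_2 → C_1 maps a triangle to the signed sum of its edges. For instance
  ∂[v_0,v_2,v_3] = [v_2,v_3] − [v_0,v_3] + [v_0,v_2],
  ∂[v_1,v_3,v_4] = [v_3,v_4] − [v_1,v_4] + [v_1,v_3].
The 15×10 boundary matrix has rank 10 and Smith normal form diag(1,1,1,1,1,1,1,1,1,2).

Now H_k = ker ∂_k / im ∂_{k+1}, so:

  H_2: rank ker ∂_2 − rank ∂_3 = (10 − 10) − 0 = 0, and there is no ∂_3, so H_2 ≅ 0.

H_2 = 0.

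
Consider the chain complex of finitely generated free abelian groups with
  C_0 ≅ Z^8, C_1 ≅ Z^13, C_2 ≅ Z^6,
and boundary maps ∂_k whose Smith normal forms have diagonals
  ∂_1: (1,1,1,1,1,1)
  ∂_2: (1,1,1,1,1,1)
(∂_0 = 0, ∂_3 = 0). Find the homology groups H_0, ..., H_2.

H_0 ≅ Z^2,  H_1 ≅ Z,  H_2 = 0.

H_0: b_0 = 8 − 0 − 6 = 2; torsion from ∂_1 factors > 1: none. So H_0 ≅ Z^2.
H_1: b_1 = 13 − 6 − 6 = 1; torsion from ∂_2 factors > 1: none. So H_1 ≅ Z.
H_2: b_2 = 6 − 6 − 0 = 0; torsion from ∂_3 factors > 1: none. So H_2 ≅ 0.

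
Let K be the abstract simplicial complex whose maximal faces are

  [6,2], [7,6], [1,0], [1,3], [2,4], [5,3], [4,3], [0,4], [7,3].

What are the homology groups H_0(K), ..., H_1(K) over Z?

K has 8 vertices, 9 edges.
rank ∂_0 = 0, rank ∂_1 = 7 ⇒ b_0 = 8 − 0 − 7 = 1; all invariant factors of ∂_1 are 1 so no torsion. So H_0 = Z.
rank ∂_1 = 7, rank ∂_2 = 0 ⇒ b_1 = 9 − 7 − 0 = 2. So H_1 = Z^2.

H_0 ≅ Z,  H_1 ≅ Z^2.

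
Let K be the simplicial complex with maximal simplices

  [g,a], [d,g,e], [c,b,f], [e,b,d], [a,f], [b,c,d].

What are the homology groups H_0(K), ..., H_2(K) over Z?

Order the vertices as a < b < c < d < e < f < g. Listing each simplex with vertices in this order, K has dimension 2 with simplices:

  0-simplices (7): a, b, c, d, e, f, g
  1-simplices (11): af, ag, bc, bd, be, bf, cd, cf, de, dg, eg
  2-simplices (4): bcd, bcf, bde, deg

Hence C_0 ≅ Z^7, C_1 ≅ Z^11, C_2 ≅ Z^4.

∂_1: C_1 → C_0 sends each edge [p,q] (with p < q) to q − p. For instance
  ∂bc = c − b.
This gives a 7×11 integer matrix of rank 6; reducing to Smith normal form yields diagonal entries (1,1,1,1,1,1).

The boundary map ∂_2: C_2 → C_1 maps a triangle to the signed sum of its edges. For instance
  ∂bde = de − be + bd,
  ∂bcf = cf − bf + bc.
The 11×4 boundary matrix has rank 4 and Smith normal form diag(1,1,1,1).

Computing H_k = (kernel of ∂_k) / (image of ∂_{k+1}):

  H_0: rank C_0 − rank ∂_1 = 7 − 6 = 1, and the invariant factors of ∂_1 are all 1, so H_0 = Z.
  H_1: rank ker ∂_1 − rank ∂_2 = (11 − 6) − 4 = 1, and the invariant factors of ∂_2 are all 1, so H_1 = Z.
  H_2: rank ker ∂_2 − rank ∂_3 = (4 − 4) − 0 = 0, and there is no ∂_3, so H_2 = 0.

As a check, the Euler characteristic is 7 − 11 + 4 = 0, which agrees with 1 − 1 + 0 = 0.

H_0 ≅ Z,  H_1 ≅ Z,  H_2 = 0.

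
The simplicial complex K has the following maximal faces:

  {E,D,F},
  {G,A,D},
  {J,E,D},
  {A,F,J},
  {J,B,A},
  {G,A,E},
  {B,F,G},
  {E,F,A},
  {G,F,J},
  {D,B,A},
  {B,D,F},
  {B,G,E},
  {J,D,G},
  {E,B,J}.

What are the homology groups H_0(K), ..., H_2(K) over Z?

H_0 ≅ Z,  H_1 ≅ Z^2,  H_2 ≅ Z.

Order the vertices as A < B < D < E < F < G < J. Listing each simplex with vertices in this order, K has dimension 2 with simplices:

  0-simplices (7): A, B, D, E, F, G, J
  1-simplices (21): AB, AD, AE, AF, AG, AJ, BD, BE, BF, BG, BJ, DE, DF, DG, DJ, EF, EG, EJ, FG, FJ, GJ
  2-simplices (14): ABD, ABJ, ADG, AEF, AEG, AFJ, BDF, BEG, BEJ, BFG, DEF, DEJ, DGJ, FGJ

Hence C_0 ≅ Z^7, C_1 ≅ Z^21, C_2 ≅ Z^14.

∂_1: C_1 → C_0 sends each edge [p,q] (with p < q) to q − p.
As a 7×21 matrix over Z this has rank 6, with invariant factors (1,1,1,1,1,1).

Boundary ∂_2: C_2 → C_1 sends each 2-simplex [p,q,r] to [q,r] − [p,r] + [p,q]. For instance
  ∂ABJ = BJ − AJ + AB,
  ∂BEJ = EJ − BJ + BE.
As a 21×14 matrix over Z this has rank 13, with invariant factors (1,1,1,1,1,1,1,1,1,1,1,1,1).

Reading off H_k = ker ∂_k / im ∂_{k+1}:

  H_0: rank C_0 − rank ∂_1 = 7 − 6 = 1, and the invariant factors of ∂_1 are all 1, so H_0 = Z.
  H_1: rank ker ∂_1 − rank ∂_2 = (21 − 6) − 13 = 2, and the invariant factors of ∂_2 are all 1, so H_1 = Z^2.
  H_2: rank ker ∂_2 − rank ∂_3 = (14 − 13) − 0 = 1, and there is no ∂_3, so H_2 = Z.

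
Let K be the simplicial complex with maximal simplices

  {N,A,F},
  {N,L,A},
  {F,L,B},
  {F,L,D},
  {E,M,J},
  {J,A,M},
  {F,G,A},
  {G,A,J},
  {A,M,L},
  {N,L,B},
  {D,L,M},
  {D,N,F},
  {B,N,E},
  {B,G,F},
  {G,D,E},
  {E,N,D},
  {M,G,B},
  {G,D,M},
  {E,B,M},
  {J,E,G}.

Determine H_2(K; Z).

Take the total order A < B < D < E < F < G < J < L < M < N on the vertex set. Then K (dimension 2) consists of the simplices:

  0-simplices (10): A, B, D, E, F, G, J, L, M, N
  1-simplices (30): AF, AG, AJ, AL, AM, AN, BE, BF, BG, BL, BM, BN, DE, DF, DG, DL, DM, DN, EG, EJ, EM, EN, FG, FL, FN, GJ, GM, JM, LM, LN
  2-simplices (20): AFG, AFN, AGJ, AJM, ALM, ALN, BEM, BEN, BFG, BFL, BGM, BLN, DEG, DEN, DFL, DFN, DGM, DLM, EGJ, EJM

so the chain groups are C_0 ≅ Z^10, C_1 ≅ Z^30, C_2 ≅ Z^20.

∂_1: C_1 → C_0 sends each edge [p,q] (with p < q) to q − p. For instance
  ∂AN = N − A.
This gives a 10×30 integer matrix of rank 9; reducing to Smith normal form yields diagonal entries (1,1,1,1,1,1,1,1,1).

∂_2: C_2 → C_1 acts by ∂[p,q,r] = [q,r] − [p,r] + [p,q]. For instance
  ∂AGJ = GJ − AJ + AG,
  ∂DGM = GM − DM + DG.
The resulting 30×20 matrix has rank 20, and its Smith normal form has invariant factors (1,1,1,1,1,1,1,1,1,1,1,1,1,1,1,1,1,1,1,2).

Now H_k = ker ∂_k / im ∂_{k+1}, so:

  H_2: rank ker ∂_2 − rank ∂_3 = (20 − 20) − 0 = 0, and there is no ∂_3, so H_2 = 0.

H_2 = 0.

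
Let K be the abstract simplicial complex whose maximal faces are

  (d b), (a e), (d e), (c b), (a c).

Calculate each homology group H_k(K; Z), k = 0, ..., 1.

H_0 = Z,  H_1 = Z.

Order the vertices as a < b < c < d < e. Listing each simplex with vertices in this order, K has dimension 1 with simplices:

  0-simplices (5): a, b, c, d, e
  1-simplices (5): ac, ae, bc, bd, de

giving chain groups C_0 ≅ Z^5, C_1 ≅ Z^5.

∂_1: C_1 → C_0 maps an edge to its endpoints' difference, ∂[p,q] = q − p.
The resulting 5×5 matrix has rank 4, and its Smith normal form has invariant factors (1,1,1,1).

From H_k ≅ ker(∂_k) / im(∂_{k+1}) we obtain:

  H_0: rank C_0 − rank ∂_1 = 5 − 4 = 1, and the invariant factors of ∂_1 are all 1, so H_0 = Z.
  H_1: rank ker ∂_1 − rank ∂_2 = (5 − 4) − 0 = 1, and there is no ∂_2, so H_1 = Z.

As a check, the Euler characteristic is 5 − 5 = 0, which agrees with 1 − 1 = 0.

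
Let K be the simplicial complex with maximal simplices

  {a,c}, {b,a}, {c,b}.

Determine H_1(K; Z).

Order the vertices as a < b < c. Listing each simplex with vertices in this order, K has dimension 1 with simplices:

  0-simplices (3): a, b, c
  1-simplices (3): ab, ac, bc

Hence C_0 ≅ Z^3, C_1 ≅ Z^3.

Boundary ∂_1: C_1 → C_0 is given by ∂[p,q] = [q] − [p]. For instance
  ∂ab = b − a.
As a 3×3 matrix over Z this has rank 2, with invariant factors (1,1).

Computing H_k = (kernel of ∂_k) / (image of ∂_{k+1}):

  H_1: rank ker ∂_1 − rank ∂_2 = (3 − 2) − 0 = 1, and there is no ∂_2, so H_1 ≅ Z.

H_1 = Z.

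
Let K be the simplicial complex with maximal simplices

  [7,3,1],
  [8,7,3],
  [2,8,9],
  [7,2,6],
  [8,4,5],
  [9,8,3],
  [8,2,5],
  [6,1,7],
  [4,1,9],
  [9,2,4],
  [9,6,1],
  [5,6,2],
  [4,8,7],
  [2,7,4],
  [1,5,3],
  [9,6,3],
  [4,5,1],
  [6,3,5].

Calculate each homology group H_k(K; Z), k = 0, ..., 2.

We work with the vertex ordering 1 < 2 < 3 < 4 < 5 < 6 < 7 < 8 < 9. The simplices of K, each written with vertices in increasing order, are:

  0-simplices (9): [1], [2], [3], [4], [5], [6], [7], [8], [9]
  1-simplices (27): (27 of them)
  2-simplices (18): [1,3,5], [1,3,7], [1,4,5], [1,4,9], [1,6,7], [1,6,9], [2,4,7], [2,4,9], [2,5,6], [2,5,8], [2,6,7], [2,8,9], [3,5,6], [3,6,9], [3,7,8], [3,8,9], [4,5,8], [4,7,8]

so the chain groups are C_0 ≅ Z^9, C_1 ≅ Z^27, C_2 ≅ Z^18.

∂_1: C_1 → C_0 sends each edge [p,q] (with p < q) to q − p.
The 9×27 boundary matrix has rank 8 and Smith normal form diag(1,1,1,1,1,1,1,1).

The boundary map ∂_2: C_2 → C_1 maps a triangle to the signed sum of its edges. For instance
  ∂[2,4,9] = [4,9] − [2,9] + [2,4],
  ∂[3,6,9] = [6,9] − [3,9] + [3,6].
As a 27×18 matrix over Z this has rank 18, with invariant factors (1,1,1,1,1,1,1,1,1,1,1,1,1,1,1,1,1,2).

Reading off H_k = ker ∂_k / im ∂_{k+1}:

  H_0: rank C_0 − rank ∂_1 = 9 − 8 = 1, and the invariant factors of ∂_1 are all 1, so H_0 ≅ Z.
  H_1: rank ker ∂_1 − rank ∂_2 = (27 − 8) − 18 = 1, and ∂_2 has invariant factor 2 > 1, so H_1 ≅ Z ⊕ Z/2Z.
  H_2: rank ker ∂_2 − rank ∂_3 = (18 − 18) − 0 = 0, and there is no ∂_3, so H_2 ≅ 0.

(K is a triangulation of the Klein bottle.)

H_0 = Z,  H_1 = Z ⊕ Z/2Z,  H_2 = 0.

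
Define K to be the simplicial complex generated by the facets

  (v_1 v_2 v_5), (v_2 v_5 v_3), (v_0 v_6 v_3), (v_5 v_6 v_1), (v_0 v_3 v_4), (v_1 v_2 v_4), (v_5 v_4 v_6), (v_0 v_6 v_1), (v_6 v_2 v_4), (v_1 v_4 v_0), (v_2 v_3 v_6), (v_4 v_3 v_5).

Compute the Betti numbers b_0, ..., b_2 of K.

Order the vertices as v_0 < v_1 < v_2 < v_3 < v_4 < v_5 < v_6. Listing each simplex with vertices in this order, K has dimension 2 with simplices:

  0-simplices (7): [v_0], [v_1], [v_2], [v_3], [v_4], [v_5], [v_6]
  1-simplices (18): (18 of them)
  2-simplices (12): (12 of them)

so the chain groups are C_0 ≅ Z^7, C_1 ≅ Z^18, C_2 ≅ Z^12.

The boundary map ∂_1: C_1 → C_0 sends each edge [p,q] (with p < q) to q − p. For instance
  ∂[v_4,v_6] = [v_6] − [v_4].
The resulting 7×18 matrix has rank 6, and its Smith normal form has invariant factors (1,1,1,1,1,1).

∂_2: C_2 → C_1 sends each 2-simplex [p,q,r] to [q,r] − [p,r] + [p,q]. For instance
  ∂[v_0,v_3,v_4] = [v_3,v_4] − [v_0,v_4] + [v_0,v_3],
  ∂[v_4,v_5,v_6] = [v_5,v_6] − [v_4,v_6] + [v_4,v_5].
As a 18×12 matrix over Z this has rank 12, with invariant factors (1,1,1,1,1,1,1,1,1,1,1,2).

Reading off H_k = ker ∂_k / im ∂_{k+1}:

  H_0: rank C_0 − rank ∂_1 = 7 − 6 = 1, and the invariant factors of ∂_1 are all 1, so H_0 = Z.
  H_1: rank ker ∂_1 − rank ∂_2 = (18 − 6) − 12 = 0, and ∂_2 has invariant factor 2 > 1, so H_1 = Z_2.
  H_2: rank ker ∂_2 − rank ∂_3 = (12 − 12) − 0 = 0, and there is no ∂_3, so H_2 = 0.

As a check, the Euler characteristic is 7 − 18 + 12 = 1, which agrees with 1 − 0 + 0 = 1.

Hence the Betti numbers are b_0 = 1, b_1 = 0, b_2 = 0.

b_0 = 1, b_1 = 0, b_2 = 0.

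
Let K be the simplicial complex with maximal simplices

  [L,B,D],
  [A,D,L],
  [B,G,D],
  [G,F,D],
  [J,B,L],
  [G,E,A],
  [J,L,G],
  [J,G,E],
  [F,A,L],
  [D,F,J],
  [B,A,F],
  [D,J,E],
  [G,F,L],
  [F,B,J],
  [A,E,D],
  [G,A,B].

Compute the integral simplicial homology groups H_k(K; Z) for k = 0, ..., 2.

K has 8 vertices, 24 edges, 16 triangles.
rank ∂_0 = 0, rank ∂_1 = 7 ⇒ b_0 = 8 − 0 − 7 = 1; all invariant factors of ∂_1 are 1 so no torsion. So H_0 = Z.
rank ∂_1 = 7, rank ∂_2 = 15 ⇒ b_1 = 24 − 7 − 15 = 2; all invariant factors of ∂_2 are 1 so no torsion. So H_1 = Z^2.
rank ∂_2 = 15, rank ∂_3 = 0 ⇒ b_2 = 16 − 15 − 0 = 1. So H_2 = Z.

H_0 = Z,  H_1 = Z^2,  H_2 = Z.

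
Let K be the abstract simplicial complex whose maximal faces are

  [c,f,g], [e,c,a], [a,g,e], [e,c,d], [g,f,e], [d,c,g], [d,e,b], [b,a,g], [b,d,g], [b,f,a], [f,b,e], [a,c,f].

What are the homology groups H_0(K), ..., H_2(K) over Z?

We work with the vertex ordering a < b < c < d < e < f < g. The simplices of K, each written with vertices in increasing order, are:

  0-simplices (7): a, b, c, d, e, f, g
  1-simplices (18): ab, ac, ae, af, ag, bd, be, bf, bg, cd, ce, cf, cg, de, dg, ef, eg, fg
  2-simplices (12): abf, abg, ace, acf, aeg, bde, bdg, bef, cde, cdg, cfg, efg

Hence C_0 ≅ Z^7, C_1 ≅ Z^18, C_2 ≅ Z^12.

∂_1: C_1 → C_0 sends each edge [p,q] (with p < q) to q − p.
The 7×18 boundary matrix has rank 6 and Smith normal form diag(1,1,1,1,1,1).

∂_2: C_2 → C_1 maps a triangle to the signed sum of its edges. For instance
  ∂cdg = dg − cg + cd,
  ∂cde = de − ce + cd.
As a 18×12 matrix over Z this has rank 12, with invariant factors (1,1,1,1,1,1,1,1,1,1,1,2).

Reading off H_k = ker ∂_k / im ∂_{k+1}:

  H_0: rank C_0 − rank ∂_1 = 7 − 6 = 1, and the invariant factors of ∂_1 are all 1, so H_0 ≅ Z.
  H_1: rank ker ∂_1 − rank ∂_2 = (18 − 6) − 12 = 0, and ∂_2 has invariant factor 2 > 1, so H_1 ≅ Z/2Z.
  H_2: rank ker ∂_2 − rank ∂_3 = (12 − 12) − 0 = 0, and there is no ∂_3, so H_2 ≅ 0.

As a check, the Euler characteristic is 7 − 18 + 12 = 1, which agrees with 1 − 0 + 0 = 1.

H_0 ≅ Z,  H_1 ≅ Z/2Z,  H_2 = 0.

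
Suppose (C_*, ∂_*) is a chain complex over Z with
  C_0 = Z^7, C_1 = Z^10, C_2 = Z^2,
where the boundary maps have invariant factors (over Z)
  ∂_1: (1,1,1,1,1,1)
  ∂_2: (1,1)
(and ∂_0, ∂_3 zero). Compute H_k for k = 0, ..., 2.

H_0: b_0 = 7 − 0 − 6 = 1; torsion from ∂_1 factors > 1: none. So H_0 ≅ Z.
H_1: b_1 = 10 − 6 − 2 = 2; torsion from ∂_2 factors > 1: none. So H_1 ≅ Z^2.
H_2: b_2 = 2 − 2 − 0 = 0; torsion from ∂_3 factors > 1: none. So H_2 ≅ 0.

H_0 ≅ Z,  H_1 ≅ Z^2,  H_2 = 0.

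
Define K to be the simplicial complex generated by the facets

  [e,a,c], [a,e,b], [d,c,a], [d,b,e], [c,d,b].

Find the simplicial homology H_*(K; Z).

H_0 = Z,  H_1 = Z,  H_2 = 0.

K has 5 vertices, 10 edges, 5 triangles.
rank ∂_0 = 0, rank ∂_1 = 4 ⇒ b_0 = 5 − 0 − 4 = 1; all invariant factors of ∂_1 are 1 so no torsion. So H_0 ≅ Z.
rank ∂_1 = 4, rank ∂_2 = 5 ⇒ b_1 = 10 − 4 − 5 = 1; all invariant factors of ∂_2 are 1 so no torsion. So H_1 ≅ Z.
rank ∂_2 = 5, rank ∂_3 = 0 ⇒ b_2 = 5 − 5 − 0 = 0. So H_2 ≅ 0.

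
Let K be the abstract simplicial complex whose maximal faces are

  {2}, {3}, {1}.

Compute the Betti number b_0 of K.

Fix the vertex order 1 < 2 < 3 and write every simplex with vertices in increasing order. Then dim K = 0 and the simplices of K are:

  0-simplices (3): [1], [2], [3]

so the chain groups are C_0 ≅ Z^3.

Computing H_k = (kernel of ∂_k) / (image of ∂_{k+1}):

  H_0: rank C_0 − rank ∂_1 = 3 − 0 = 3, and there is no ∂_1, so H_0 = Z^3.

(K is a triangulation of a set of 3 points.)

Hence the Betti numbers are b_0 = 3.

b_0 = 3.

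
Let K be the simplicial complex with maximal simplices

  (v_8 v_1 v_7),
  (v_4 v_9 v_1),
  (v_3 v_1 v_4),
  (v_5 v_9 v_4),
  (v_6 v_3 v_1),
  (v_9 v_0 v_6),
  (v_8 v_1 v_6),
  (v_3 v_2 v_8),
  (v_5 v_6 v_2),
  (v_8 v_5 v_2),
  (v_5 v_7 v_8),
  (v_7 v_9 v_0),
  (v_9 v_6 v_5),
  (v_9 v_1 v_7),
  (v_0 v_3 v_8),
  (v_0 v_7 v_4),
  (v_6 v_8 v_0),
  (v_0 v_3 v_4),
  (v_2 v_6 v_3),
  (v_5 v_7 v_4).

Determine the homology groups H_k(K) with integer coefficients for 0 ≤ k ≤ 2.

Take the total order v_0 < v_1 < v_2 < v_3 < v_4 < v_5 < v_6 < v_7 < v_8 < v_9 on the vertex set. Then K (dimension 2) consists of the simplices:

  0-simplices (10): [v_0], [v_1], [v_2], [v_3], [v_4], [v_5], [v_6], [v_7], [v_8], [v_9]
  1-simplices (30): (30 of them)
  2-simplices (20): (20 of them)

Hence C_0 ≅ Z^10, C_1 ≅ Z^30, C_2 ≅ Z^20.

∂_1: C_1 → C_0 is given by ∂[p,q] = [q] − [p]. For instance
  ∂[v_6,v_9] = [v_9] − [v_6].
The resulting 10×30 matrix has rank 9, and its Smith normal form has invariant factors (1,1,1,1,1,1,1,1,1).

Boundary ∂_2: C_2 → C_1 acts by ∂[p,q,r] = [q,r] − [p,r] + [p,q]. For instance
  ∂[v_4,v_5,v_9] = [v_5,v_9] − [v_4,v_9] + [v_4,v_5],
  ∂[v_4,v_5,v_7] = [v_5,v_7] − [v_4,v_7] + [v_4,v_5].
This gives a 30×20 integer matrix of rank 20; reducing to Smith normal form yields diagonal entries (1,1,1,1,1,1,1,1,1,1,1,1,1,1,1,1,1,1,1,2).

From H_k ≅ ker(∂_k) / im(∂_{k+1}) we obtain:

  H_0: rank C_0 − rank ∂_1 = 10 − 9 = 1, and the invariant factors of ∂_1 are all 1, so H_0 = Z.
  H_1: rank ker ∂_1 − rank ∂_2 = (30 − 9) − 20 = 1, and ∂_2 has invariant factor 2 > 1, so H_1 = Z ⊕ Z/2Z.
  H_2: rank ker ∂_2 − rank ∂_3 = (20 − 20) − 0 = 0, and there is no ∂_3, so H_2 = 0.

(K is a triangulation of the Klein bottle.)

H_0 = Z,  H_1 = Z ⊕ Z/2Z,  H_2 = 0.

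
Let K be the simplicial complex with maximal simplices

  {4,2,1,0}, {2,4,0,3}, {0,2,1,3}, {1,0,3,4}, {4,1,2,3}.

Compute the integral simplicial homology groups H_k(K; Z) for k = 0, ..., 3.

H_0 ≅ Z,  H_1 = 0,  H_2 = 0,  H_3 ≅ Z.

Take the total order 0 < 1 < 2 < 3 < 4 on the vertex set. Then K (dimension 3) consists of the simplices:

  0-simplices (5): [0], [1], [2], [3], [4]
  1-simplices (10): [0,1], [0,2], [0,3], [0,4], [1,2], [1,3], [1,4], [2,3], [2,4], [3,4]
  2-simplices (10): [0,1,2], [0,1,3], [0,1,4], [0,2,3], [0,2,4], [0,3,4], [1,2,3], [1,2,4], [1,3,4], [2,3,4]
  3-simplices (5): [0,1,2,3], [0,1,2,4], [0,1,3,4], [0,2,3,4], [1,2,3,4]

giving chain groups C_0 ≅ Z^5, C_1 ≅ Z^10, C_2 ≅ Z^10, C_3 ≅ Z^5.

∂_1: C_1 → C_0 sends each edge [p,q] (with p < q) to q − p. For instance
  ∂[0,1] = [1] − [0].
As a 5×10 matrix over Z this has rank 4, with invariant factors (1,1,1,1).

The boundary map ∂_2: C_2 → C_1 acts by ∂[p,q,r] = [q,r] − [p,r] + [p,q]. For instance
  ∂[1,2,4] = [2,4] − [1,4] + [1,2],
  ∂[0,3,4] = [3,4] − [0,4] + [0,3].
As a 10×10 matrix over Z this has rank 6, with invariant factors (1,1,1,1,1,1).

∂_3: C_3 → C_2 sends each 3-simplex σ to the alternating sum Σ_i (−1)^i (σ with its i-th vertex removed). For instance
  ∂[0,1,3,4] = [1,3,4] − [0,3,4] + [0,1,4] − [0,1,3],
  ∂[0,1,2,4] = [1,2,4] − [0,2,4] + [0,1,4] − [0,1,2].
The resulting 10×5 matrix has rank 4, and its Smith normal form has invariant factors (1,1,1,1).

From H_k ≅ ker(∂_k) / im(∂_{k+1}) we obtain:

  H_0: rank C_0 − rank ∂_1 = 5 − 4 = 1, and the invariant factors of ∂_1 are all 1, so H_0 ≅ Z.
  H_1: rank ker ∂_1 − rank ∂_2 = (10 − 4) − 6 = 0, and the invariant factors of ∂_2 are all 1, so H_1 ≅ 0.
  H_2: rank ker ∂_2 − rank ∂_3 = (10 − 6) − 4 = 0, and the invariant factors of ∂_3 are all 1, so H_2 ≅ 0.
  H_3: rank ker ∂_3 − rank ∂_4 = (5 − 4) − 0 = 1, and there is no ∂_4, so H_3 ≅ Z.

(K is a triangulation of the 3-sphere S^3.)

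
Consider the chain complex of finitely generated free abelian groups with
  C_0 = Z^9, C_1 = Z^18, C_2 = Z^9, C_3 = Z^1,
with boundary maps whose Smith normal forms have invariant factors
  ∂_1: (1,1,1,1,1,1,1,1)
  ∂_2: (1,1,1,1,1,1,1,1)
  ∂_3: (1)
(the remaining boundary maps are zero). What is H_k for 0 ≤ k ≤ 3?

H_0: b_0 = 9 − 0 − 8 = 1; torsion from ∂_1 factors > 1: none. So H_0 = Z.
H_1: b_1 = 18 − 8 − 8 = 2; torsion from ∂_2 factors > 1: none. So H_1 = Z^2.
H_2: b_2 = 9 − 8 − 1 = 0; torsion from ∂_3 factors > 1: none. So H_2 = 0.
H_3: b_3 = 1 − 1 − 0 = 0; torsion from ∂_4 factors > 1: none. So H_3 = 0.

H_0 = Z,  H_1 = Z^2,  H_2 = 0,  H_3 = 0.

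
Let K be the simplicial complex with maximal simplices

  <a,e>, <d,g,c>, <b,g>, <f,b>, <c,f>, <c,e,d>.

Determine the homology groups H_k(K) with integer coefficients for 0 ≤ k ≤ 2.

We work with the vertex ordering a < b < c < d < e < f < g. The simplices of K, each written with vertices in increasing order, are:

  0-simplices (7): a, b, c, d, e, f, g
  1-simplices (9): ae, bf, bg, cd, ce, cf, cg, de, dg
  2-simplices (2): cde, cdg

Hence C_0 ≅ Z^7, C_1 ≅ Z^9, C_2 ≅ Z^2.

∂_1: C_1 → C_0 maps an edge to its endpoints' difference, ∂[p,q] = q − p. For instance
  ∂ce = e − c.
The 7×9 boundary matrix has rank 6 and Smith normal form diag(1,1,1,1,1,1).

The boundary map ∂_2: C_2 → C_1 acts by ∂[p,q,r] = [q,r] − [p,r] + [p,q]. For instance
  ∂cdg = dg − cg + cd,
  ∂cde = de − ce + cd.
This gives a 9×2 integer matrix of rank 2; reducing to Smith normal form yields diagonal entries (1,1).

Now H_k = ker ∂_k / im ∂_{k+1}, so:

  H_0: rank C_0 − rank ∂_1 = 7 − 6 = 1, and the invariant factors of ∂_1 are all 1, so H_0 ≅ Z.
  H_1: rank ker ∂_1 − rank ∂_2 = (9 − 6) − 2 = 1, and the invariant factors of ∂_2 are all 1, so H_1 ≅ Z.
  H_2: rank ker ∂_2 − rank ∂_3 = (2 − 2) − 0 = 0, and there is no ∂_3, so H_2 ≅ 0.

As a check, the Euler characteristic is 7 − 9 + 2 = 0, which agrees with 1 − 1 + 0 = 0.

H_0 ≅ Z,  H_1 ≅ Z,  H_2 = 0.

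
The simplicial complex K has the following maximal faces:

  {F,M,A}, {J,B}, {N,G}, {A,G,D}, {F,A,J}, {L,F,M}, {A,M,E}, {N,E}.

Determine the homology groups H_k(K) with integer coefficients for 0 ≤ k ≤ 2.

H_0 ≅ Z,  H_1 ≅ Z,  H_2 = 0.

K has 10 vertices, 15 edges, 5 triangles.
rank ∂_0 = 0, rank ∂_1 = 9 ⇒ b_0 = 10 − 0 − 9 = 1; all invariant factors of ∂_1 are 1 so no torsion. So H_0 ≅ Z.
rank ∂_1 = 9, rank ∂_2 = 5 ⇒ b_1 = 15 − 9 − 5 = 1; all invariant factors of ∂_2 are 1 so no torsion. So H_1 ≅ Z.
rank ∂_2 = 5, rank ∂_3 = 0 ⇒ b_2 = 5 − 5 − 0 = 0. So H_2 ≅ 0.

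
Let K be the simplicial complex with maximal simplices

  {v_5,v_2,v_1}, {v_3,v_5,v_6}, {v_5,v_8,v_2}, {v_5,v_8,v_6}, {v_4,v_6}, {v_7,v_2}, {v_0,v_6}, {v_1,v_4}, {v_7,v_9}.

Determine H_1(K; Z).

H_1 ≅ Z.

Order the vertices as v_0 < v_1 < v_2 < v_3 < v_4 < v_5 < v_6 < v_7 < v_8 < v_9. Listing each simplex with vertices in this order, K has dimension 2 with simplices:

  0-simplices (10): [v_0], [v_1], [v_2], [v_3], [v_4], [v_5], [v_6], [v_7], [v_8], [v_9]
  1-simplices (14): [v_0,v_6], [v_1,v_2], [v_1,v_4], [v_1,v_5], [v_2,v_5], [v_2,v_7], [v_2,v_8], [v_3,v_5], [v_3,v_6], [v_4,v_6], [v_5,v_6], [v_5,v_8], [v_6,v_8], [v_7,v_9]
  2-simplices (4): [v_1,v_2,v_5], [v_2,v_5,v_8], [v_3,v_5,v_6], [v_5,v_6,v_8]

so the chain groups are C_0 ≅ Z^10, C_1 ≅ Z^14, C_2 ≅ Z^4.

The boundary map ∂_1: C_1 → C_0 sends each edge [p,q] (with p < q) to q − p. For instance
  ∂[v_5,v_8] = [v_8] − [v_5].
This gives a 10×14 integer matrix of rank 9; reducing to Smith normal form yields diagonal entries (1,1,1,1,1,1,1,1,1).

Boundary ∂_2: C_2 → C_1 sends each 2-simplex [p,q,r] to [q,r] − [p,r] + [p,q]. For instance
  ∂[v_1,v_2,v_5] = [v_2,v_5] − [v_1,v_5] + [v_1,v_2],
  ∂[v_5,v_6,v_8] = [v_6,v_8] − [v_5,v_8] + [v_5,v_6].
The resulting 14×4 matrix has rank 4, and its Smith normal form has invariant factors (1,1,1,1).

Computing H_k = (kernel of ∂_k) / (image of ∂_{k+1}):

  H_1: rank ker ∂_1 − rank ∂_2 = (14 − 9) − 4 = 1, and the invariant factors of ∂_2 are all 1, so H_1 = Z.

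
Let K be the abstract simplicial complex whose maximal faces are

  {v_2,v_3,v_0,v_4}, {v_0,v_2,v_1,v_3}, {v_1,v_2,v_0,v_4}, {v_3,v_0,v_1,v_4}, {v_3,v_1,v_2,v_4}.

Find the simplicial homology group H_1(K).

We work with the vertex ordering v_0 < v_1 < v_2 < v_3 < v_4. The simplices of K, each written with vertices in increasing order, are:

  0-simplices (5): [v_0], [v_1], [v_2], [v_3], [v_4]
  1-simplices (10): [v_0,v_1], [v_0,v_2], [v_0,v_3], [v_0,v_4], [v_1,v_2], [v_1,v_3], [v_1,v_4], [v_2,v_3], [v_2,v_4], [v_3,v_4]
  2-simplices (10): [v_0,v_1,v_2], [v_0,v_1,v_3], [v_0,v_1,v_4], [v_0,v_2,v_3], [v_0,v_2,v_4], [v_0,v_3,v_4], [v_1,v_2,v_3], [v_1,v_2,v_4], [v_1,v_3,v_4], [v_2,v_3,v_4]
  3-simplices (5): [v_0,v_1,v_2,v_3], [v_0,v_1,v_2,v_4], [v_0,v_1,v_3,v_4], [v_0,v_2,v_3,v_4], [v_1,v_2,v_3,v_4]

giving chain groups C_0 ≅ Z^5, C_1 ≅ Z^10, C_2 ≅ Z^10, C_3 ≅ Z^5.

∂_1: C_1 → C_0 maps an edge to its endpoints' difference, ∂[p,q] = q − p.
The 5×10 boundary matrix has rank 4 and Smith normal form diag(1,1,1,1).

Boundary ∂_2: C_2 → C_1 sends each 2-simplex [p,q,r] to [q,r] − [p,r] + [p,q]. For instance
  ∂[v_1,v_2,v_4] = [v_2,v_4] − [v_1,v_4] + [v_1,v_2],
  ∂[v_1,v_2,v_3] = [v_2,v_3] − [v_1,v_3] + [v_1,v_2].
This gives a 10×10 integer matrix of rank 6; reducing to Smith normal form yields diagonal entries (1,1,1,1,1,1).

The boundary map ∂_3: C_3 → C_2 sends each 3-simplex σ to the alternating sum Σ_i (−1)^i (σ with its i-th vertex removed). For instance
  ∂[v_0,v_2,v_3,v_4] = [v_2,v_3,v_4] − [v_0,v_3,v_4] + [v_0,v_2,v_4] − [v_0,v_2,v_3],
  ∂[v_0,v_1,v_2,v_3] = [v_1,v_2,v_3] − [v_0,v_2,v_3] + [v_0,v_1,v_3] − [v_0,v_1,v_2].
The 10×5 boundary matrix has rank 4 and Smith normal form diag(1,1,1,1).

Computing H_k = (kernel of ∂_k) / (image of ∂_{k+1}):

  H_1: rank ker ∂_1 − rank ∂_2 = (10 − 4) − 6 = 0, and the invariant factors of ∂_2 are all 1, so H_1 = 0.

H_1 = 0.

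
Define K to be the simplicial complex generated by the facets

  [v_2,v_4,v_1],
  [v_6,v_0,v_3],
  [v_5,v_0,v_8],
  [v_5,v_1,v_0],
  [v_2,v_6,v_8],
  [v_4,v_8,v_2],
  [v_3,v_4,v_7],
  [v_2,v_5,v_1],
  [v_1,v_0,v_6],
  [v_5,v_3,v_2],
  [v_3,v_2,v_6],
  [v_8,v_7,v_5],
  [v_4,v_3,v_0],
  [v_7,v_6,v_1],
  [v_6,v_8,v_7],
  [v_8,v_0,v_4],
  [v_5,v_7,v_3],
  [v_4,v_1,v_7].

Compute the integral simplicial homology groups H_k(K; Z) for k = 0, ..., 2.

H_0 ≅ Z,  H_1 ≅ Z^2,  H_2 ≅ Z.

K has 9 vertices, 27 edges, 18 triangles.
rank ∂_0 = 0, rank ∂_1 = 8 ⇒ b_0 = 9 − 0 − 8 = 1; all invariant factors of ∂_1 are 1 so no torsion. So H_0 = Z.
rank ∂_1 = 8, rank ∂_2 = 17 ⇒ b_1 = 27 − 8 − 17 = 2; all invariant factors of ∂_2 are 1 so no torsion. So H_1 = Z^2.
rank ∂_2 = 17, rank ∂_3 = 0 ⇒ b_2 = 18 − 17 − 0 = 1. So H_2 = Z.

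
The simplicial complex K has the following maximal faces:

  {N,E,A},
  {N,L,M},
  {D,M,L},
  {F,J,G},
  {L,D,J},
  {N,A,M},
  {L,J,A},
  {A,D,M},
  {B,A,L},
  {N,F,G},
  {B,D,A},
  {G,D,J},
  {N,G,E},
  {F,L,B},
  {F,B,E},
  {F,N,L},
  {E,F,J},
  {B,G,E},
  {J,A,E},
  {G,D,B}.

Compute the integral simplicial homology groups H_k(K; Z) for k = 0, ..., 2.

H_0 ≅ Z,  H_1 ≅ Z ⊕ Z/2,  H_2 = 0.

Fix the vertex order A < B < D < E < F < G < J < L < M < N and write every simplex with vertices in increasing order. Then dim K = 2 and the simplices of K are:

  0-simplices (10): A, B, D, E, F, G, J, L, M, N
  1-simplices (30): AB, AD, AE, AJ, AL, AM, AN, BD, BE, BF, BG, BL, DG, DJ, DL, DM, EF, EG, EJ, EN, FG, FJ, FL, FN, GJ, GN, JL, LM, LN, MN
  2-simplices (20): ABD, ABL, ADM, AEJ, AEN, AJL, AMN, BDG, BEF, BEG, BFL, DGJ, DJL, DLM, EFJ, EGN, FGJ, FGN, FLN, LMN

giving chain groups C_0 ≅ Z^10, C_1 ≅ Z^30, C_2 ≅ Z^20.

The boundary map ∂_1: C_1 → C_0 sends each edge [p,q] (with p < q) to q − p. For instance
  ∂FG = G − F.
This gives a 10×30 integer matrix of rank 9; reducing to Smith normal form yields diagonal entries (1,1,1,1,1,1,1,1,1).

The boundary map ∂_2: C_2 → C_1 acts by ∂[p,q,r] = [q,r] − [p,r] + [p,q]. For instance
  ∂LMN = MN − LN + LM,
  ∂FLN = LN − FN + FL.
As a 30×20 matrix over Z this has rank 20, with invariant factors (1,1,1,1,1,1,1,1,1,1,1,1,1,1,1,1,1,1,1,2).

From H_k ≅ ker(∂_k) / im(∂_{k+1}) we obtain:

  H_0: rank C_0 − rank ∂_1 = 10 − 9 = 1, and the invariant factors of ∂_1 are all 1, so H_0 ≅ Z.
  H_1: rank ker ∂_1 − rank ∂_2 = (30 − 9) − 20 = 1, and ∂_2 has invariant factor 2 > 1, so H_1 ≅ Z ⊕ Z/2.
  H_2: rank ker ∂_2 − rank ∂_3 = (20 − 20) − 0 = 0, and there is no ∂_3, so H_2 ≅ 0.

(K is a triangulation of the Klein bottle.)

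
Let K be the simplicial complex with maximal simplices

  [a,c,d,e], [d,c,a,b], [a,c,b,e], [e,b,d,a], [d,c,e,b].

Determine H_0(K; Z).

Fix the vertex order a < b < c < d < e and write every simplex with vertices in increasing order. Then dim K = 3 and the simplices of K are:

  0-simplices (5): a, b, c, d, e
  1-simplices (10): ab, ac, ad, ae, bc, bd, be, cd, ce, de
  2-simplices (10): abc, abd, abe, acd, ace, ade, bcd, bce, bde, cde
  3-simplices (5): abcd, abce, abde, acde, bcde

Hence C_0 ≅ Z^5, C_1 ≅ Z^10, C_2 ≅ Z^10, C_3 ≅ Z^5.

The boundary map ∂_1: C_1 → C_0 maps an edge to its endpoints' difference, ∂[p,q] = q − p.
The resulting 5×10 matrix has rank 4, and its Smith normal form has invariant factors (1,1,1,1).

∂_2: C_2 → C_1 acts by ∂[p,q,r] = [q,r] − [p,r] + [p,q]. For instance
  ∂bde = de − be + bd,
  ∂bce = ce − be + bc.
This gives a 10×10 integer matrix of rank 6; reducing to Smith normal form yields diagonal entries (1,1,1,1,1,1).

Boundary ∂_3: C_3 → C_2 sends each 3-simplex σ to the alternating sum Σ_i (−1)^i (σ with its i-th vertex removed). For instance
  ∂abce = bce − ace + abe − abc,
  ∂abde = bde − ade + abe − abd.
This gives a 10×5 integer matrix of rank 4; reducing to Smith normal form yields diagonal entries (1,1,1,1).

Now H_k = ker ∂_k / im ∂_{k+1}, so:

  H_0: rank C_0 − rank ∂_1 = 5 − 4 = 1, and the invariant factors of ∂_1 are all 1, so H_0 ≅ Z.

H_0 ≅ Z.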